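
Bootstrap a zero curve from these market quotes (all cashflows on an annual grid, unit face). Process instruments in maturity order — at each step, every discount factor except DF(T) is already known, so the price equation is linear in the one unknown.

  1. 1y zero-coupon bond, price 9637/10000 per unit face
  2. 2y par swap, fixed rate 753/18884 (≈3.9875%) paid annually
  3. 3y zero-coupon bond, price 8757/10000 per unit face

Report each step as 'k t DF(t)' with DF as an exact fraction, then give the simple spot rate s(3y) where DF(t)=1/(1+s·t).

step 1 [1y] zero: DF = P = 9637/10000 ≈ 0.963700
step 2 [2y] swap r/1=753/18884: DF=(1 − 753/18884·(0.963700))/(1+753/18884) = 9247/10000 ≈ 0.924700
step 3 [3y] zero: DF = P = 8757/10000 ≈ 0.875700

1 1 9637/10000
2 2 9247/10000
3 3 8757/10000
s(3y) = (1/(8757/10000) − 1)/(3) = 1243/26271 ≈ 4.7315%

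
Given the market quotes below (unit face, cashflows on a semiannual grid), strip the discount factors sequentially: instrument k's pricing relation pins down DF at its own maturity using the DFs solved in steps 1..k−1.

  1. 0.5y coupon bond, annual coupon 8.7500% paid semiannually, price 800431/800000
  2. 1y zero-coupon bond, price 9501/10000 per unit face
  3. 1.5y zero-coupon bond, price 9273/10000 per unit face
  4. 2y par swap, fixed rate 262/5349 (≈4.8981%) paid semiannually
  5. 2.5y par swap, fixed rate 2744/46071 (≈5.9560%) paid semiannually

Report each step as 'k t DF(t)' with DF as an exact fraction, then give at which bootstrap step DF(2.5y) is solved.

step 1 [0.5y] bond c/2=7/160: DF=(800431/800000 − 7/160·(0))/(1+7/160) = 4793/5000 ≈ 0.958600
step 2 [1y] zero: DF = P = 9501/10000 ≈ 0.950100
step 3 [1.5y] zero: DF = P = 9273/10000 ≈ 0.927300
step 4 [2y] swap r/2=131/5349: DF=(1 − 131/5349·(0.958600+0.950100+0.927300))/(1+131/5349) = 9083/10000 ≈ 0.908300
step 5 [2.5y] swap r/2=1372/46071: DF=(1 − 1372/46071·(0.958600+0.950100+0.927300+0.908300))/(1+1372/46071) = 2157/2500 ≈ 0.862800

1 1/2 4793/5000
2 1 9501/10000
3 3/2 9273/10000
4 2 9083/10000
5 5/2 2157/2500
DF(2.5y) is solved at step 5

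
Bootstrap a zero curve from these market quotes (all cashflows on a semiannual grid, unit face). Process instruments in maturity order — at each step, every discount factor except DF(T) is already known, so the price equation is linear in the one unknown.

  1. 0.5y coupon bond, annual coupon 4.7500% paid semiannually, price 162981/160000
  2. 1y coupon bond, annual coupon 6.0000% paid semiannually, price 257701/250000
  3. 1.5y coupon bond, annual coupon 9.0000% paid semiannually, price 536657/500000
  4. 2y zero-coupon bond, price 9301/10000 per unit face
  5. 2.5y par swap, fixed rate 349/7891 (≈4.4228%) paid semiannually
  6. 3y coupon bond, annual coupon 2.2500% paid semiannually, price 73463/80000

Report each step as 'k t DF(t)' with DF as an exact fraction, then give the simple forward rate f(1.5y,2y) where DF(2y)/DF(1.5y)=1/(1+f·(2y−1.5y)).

1 1/2 199/200
2 1 4859/5000
3 3/2 589/625
4 2 9301/10000
5 5/2 8953/10000
6 3 4277/5000
f(1.5y,2y) = ((589/625)/(9301/10000) − 1)/(1/2) = 246/9301 ≈ 2.6449%

step 1 [0.5y] bond c/2=19/800: DF=(162981/160000 − 19/800·(0))/(1+19/800) = 199/200 ≈ 0.995000
step 2 [1y] bond c/2=3/100: DF=(257701/250000 − 3/100·(0.995000))/(1+3/100) = 4859/5000 ≈ 0.971800
step 3 [1.5y] bond c/2=9/200: DF=(536657/500000 − 9/200·(0.995000+0.971800))/(1+9/200) = 589/625 ≈ 0.942400
step 4 [2y] zero: DF = P = 9301/10000 ≈ 0.930100
step 5 [2.5y] swap r/2=349/15782: DF=(1 − 349/15782·(0.995000+0.971800+0.942400+0.930100))/(1+349/15782) = 8953/10000 ≈ 0.895300
step 6 [3y] bond c/2=9/800: DF=(73463/80000 − 9/800·(0.995000+0.971800+0.942400+0.930100+0.895300))/(1+9/800) = 4277/5000 ≈ 0.855400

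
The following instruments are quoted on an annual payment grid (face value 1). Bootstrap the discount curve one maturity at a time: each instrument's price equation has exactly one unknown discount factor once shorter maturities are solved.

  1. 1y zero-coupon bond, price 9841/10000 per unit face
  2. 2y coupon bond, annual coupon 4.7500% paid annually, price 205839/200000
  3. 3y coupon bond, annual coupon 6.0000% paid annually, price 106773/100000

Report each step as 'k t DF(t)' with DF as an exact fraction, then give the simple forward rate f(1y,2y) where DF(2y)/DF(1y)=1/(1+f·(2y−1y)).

step 1 [1y] zero: DF = P = 9841/10000 ≈ 0.984100
step 2 [2y] bond c/1=19/400: DF=(205839/200000 − 19/400·(0.984100))/(1+19/400) = 9379/10000 ≈ 0.937900
step 3 [3y] bond c/1=3/50: DF=(106773/100000 − 3/50·(0.984100+0.937900))/(1+3/50) = 1797/2000 ≈ 0.898500

1 1 9841/10000
2 2 9379/10000
3 3 1797/2000
f(1y,2y) = ((9841/10000)/(9379/10000) − 1)/(1) = 462/9379 ≈ 4.9259%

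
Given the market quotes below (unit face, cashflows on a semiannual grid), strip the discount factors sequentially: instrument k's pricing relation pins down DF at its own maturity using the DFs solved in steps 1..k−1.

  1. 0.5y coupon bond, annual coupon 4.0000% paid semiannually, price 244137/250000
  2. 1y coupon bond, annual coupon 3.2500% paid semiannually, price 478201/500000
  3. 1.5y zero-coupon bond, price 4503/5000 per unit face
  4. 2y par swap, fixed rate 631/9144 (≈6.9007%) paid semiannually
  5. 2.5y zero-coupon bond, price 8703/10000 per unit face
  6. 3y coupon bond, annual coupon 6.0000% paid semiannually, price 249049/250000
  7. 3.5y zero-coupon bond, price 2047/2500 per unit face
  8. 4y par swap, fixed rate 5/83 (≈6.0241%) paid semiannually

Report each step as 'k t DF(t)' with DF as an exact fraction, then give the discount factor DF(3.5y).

1 1/2 4787/5000
2 1 4629/5000
3 3/2 4503/5000
4 2 4369/5000
5 5/2 8703/10000
6 3 8353/10000
7 7/2 2047/2500
8 4 79/100
DF(3.5y) = 2047/2500 ≈ 0.818800

step 1 [0.5y] bond c/2=1/50: DF=(244137/250000 − 1/50·(0))/(1+1/50) = 4787/5000 ≈ 0.957400
step 2 [1y] bond c/2=13/800: DF=(478201/500000 − 13/800·(0.957400))/(1+13/800) = 4629/5000 ≈ 0.925800
step 3 [1.5y] zero: DF = P = 4503/5000 ≈ 0.900600
step 4 [2y] swap r/2=631/18288: DF=(1 − 631/18288·(0.957400+0.925800+0.900600))/(1+631/18288) = 4369/5000 ≈ 0.873800
step 5 [2.5y] zero: DF = P = 8703/10000 ≈ 0.870300
step 6 [3y] bond c/2=3/100: DF=(249049/250000 − 3/100·(0.957400+0.925800+0.900600+0.873800+0.870300))/(1+3/100) = 8353/10000 ≈ 0.835300
step 7 [3.5y] zero: DF = P = 2047/2500 ≈ 0.818800
step 8 [4y] swap r/2=5/166: DF=(1 − 5/166·(0.957400+0.925800+0.900600+0.873800+0.870300+0.835300+0.818800))/(1+5/166) = 79/100 ≈ 0.790000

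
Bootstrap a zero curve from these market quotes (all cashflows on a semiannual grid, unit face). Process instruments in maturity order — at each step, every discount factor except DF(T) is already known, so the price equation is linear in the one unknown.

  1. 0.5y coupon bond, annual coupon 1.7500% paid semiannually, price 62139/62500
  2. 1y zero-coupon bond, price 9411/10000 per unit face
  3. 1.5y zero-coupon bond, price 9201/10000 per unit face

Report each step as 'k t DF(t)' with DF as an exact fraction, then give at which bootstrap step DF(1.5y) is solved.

step 1 [0.5y] bond c/2=7/800: DF=(62139/62500 − 7/800·(0))/(1+7/800) = 616/625 ≈ 0.985600
step 2 [1y] zero: DF = P = 9411/10000 ≈ 0.941100
step 3 [1.5y] zero: DF = P = 9201/10000 ≈ 0.920100

1 1/2 616/625
2 1 9411/10000
3 3/2 9201/10000
DF(1.5y) is solved at step 3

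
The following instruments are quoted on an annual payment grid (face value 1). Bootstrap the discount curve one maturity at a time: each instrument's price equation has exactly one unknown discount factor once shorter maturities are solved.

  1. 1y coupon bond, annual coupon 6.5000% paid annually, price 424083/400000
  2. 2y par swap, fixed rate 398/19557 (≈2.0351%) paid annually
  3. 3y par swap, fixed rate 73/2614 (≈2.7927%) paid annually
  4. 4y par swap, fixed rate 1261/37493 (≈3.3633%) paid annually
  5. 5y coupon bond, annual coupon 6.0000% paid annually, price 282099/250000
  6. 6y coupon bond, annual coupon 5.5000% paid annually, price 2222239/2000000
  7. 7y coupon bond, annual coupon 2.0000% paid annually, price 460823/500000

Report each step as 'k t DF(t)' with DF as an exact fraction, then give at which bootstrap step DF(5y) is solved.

1 1 1991/2000
2 2 4801/5000
3 3 9197/10000
4 4 8739/10000
5 5 8523/10000
6 6 8133/10000
7 7 3987/5000
DF(5y) is solved at step 5

step 1 [1y] bond c/1=13/200: DF=(424083/400000 − 13/200·(0))/(1+13/200) = 1991/2000 ≈ 0.995500
step 2 [2y] swap r/1=398/19557: DF=(1 − 398/19557·(0.995500))/(1+398/19557) = 4801/5000 ≈ 0.960200
step 3 [3y] swap r/1=73/2614: DF=(1 − 73/2614·(0.995500+0.960200))/(1+73/2614) = 9197/10000 ≈ 0.919700
step 4 [4y] swap r/1=1261/37493: DF=(1 − 1261/37493·(0.995500+0.960200+0.919700))/(1+1261/37493) = 8739/10000 ≈ 0.873900
step 5 [5y] bond c/1=3/50: DF=(282099/250000 − 3/50·(0.995500+0.960200+0.919700+0.873900))/(1+3/50) = 8523/10000 ≈ 0.852300
step 6 [6y] bond c/1=11/200: DF=(2222239/2000000 − 11/200·(0.995500+0.960200+0.919700+0.873900+0.852300))/(1+11/200) = 8133/10000 ≈ 0.813300
step 7 [7y] bond c/1=1/50: DF=(460823/500000 − 1/50·(0.995500+0.960200+0.919700+0.873900+0.852300+0.813300))/(1+1/50) = 3987/5000 ≈ 0.797400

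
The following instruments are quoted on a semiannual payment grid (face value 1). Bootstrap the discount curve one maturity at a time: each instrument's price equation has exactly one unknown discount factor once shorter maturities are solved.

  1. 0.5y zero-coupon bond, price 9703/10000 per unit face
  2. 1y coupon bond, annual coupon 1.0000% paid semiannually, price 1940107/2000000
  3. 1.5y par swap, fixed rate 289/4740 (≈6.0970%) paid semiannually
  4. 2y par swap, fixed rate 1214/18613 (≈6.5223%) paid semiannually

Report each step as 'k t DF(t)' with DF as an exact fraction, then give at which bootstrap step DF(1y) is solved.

1 1/2 9703/10000
2 1 2401/2500
3 3/2 9133/10000
4 2 4393/5000
DF(1y) is solved at step 2

step 1 [0.5y] zero: DF = P = 9703/10000 ≈ 0.970300
step 2 [1y] bond c/2=1/200: DF=(1940107/2000000 − 1/200·(0.970300))/(1+1/200) = 2401/2500 ≈ 0.960400
step 3 [1.5y] swap r/2=289/9480: DF=(1 − 289/9480·(0.970300+0.960400))/(1+289/9480) = 9133/10000 ≈ 0.913300
step 4 [2y] swap r/2=607/18613: DF=(1 − 607/18613·(0.970300+0.960400+0.913300))/(1+607/18613) = 4393/5000 ≈ 0.878600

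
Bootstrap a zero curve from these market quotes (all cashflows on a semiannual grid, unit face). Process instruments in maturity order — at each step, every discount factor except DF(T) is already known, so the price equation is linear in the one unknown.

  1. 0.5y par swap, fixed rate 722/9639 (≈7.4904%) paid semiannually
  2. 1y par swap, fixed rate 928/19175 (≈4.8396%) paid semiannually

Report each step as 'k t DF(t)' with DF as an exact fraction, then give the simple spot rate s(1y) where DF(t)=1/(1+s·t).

step 1 [0.5y] swap r/2=361/9639: DF=(1 − 361/9639·(0))/(1+361/9639) = 9639/10000 ≈ 0.963900
step 2 [1y] swap r/2=464/19175: DF=(1 − 464/19175·(0.963900))/(1+464/19175) = 596/625 ≈ 0.953600

1 1/2 9639/10000
2 1 596/625
s(1y) = (1/(596/625) − 1)/(1) = 29/596 ≈ 4.8658%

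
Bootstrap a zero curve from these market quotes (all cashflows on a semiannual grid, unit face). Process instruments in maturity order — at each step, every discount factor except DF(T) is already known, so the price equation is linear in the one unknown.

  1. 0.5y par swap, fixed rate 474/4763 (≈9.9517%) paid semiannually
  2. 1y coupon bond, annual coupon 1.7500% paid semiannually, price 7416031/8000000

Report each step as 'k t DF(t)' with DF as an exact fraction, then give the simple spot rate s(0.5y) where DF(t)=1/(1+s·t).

step 1 [0.5y] swap r/2=237/4763: DF=(1 − 237/4763·(0))/(1+237/4763) = 4763/5000 ≈ 0.952600
step 2 [1y] bond c/2=7/800: DF=(7416031/8000000 − 7/800·(0.952600))/(1+7/800) = 9107/10000 ≈ 0.910700

1 1/2 4763/5000
2 1 9107/10000
s(0.5y) = (1/(4763/5000) − 1)/(1/2) = 474/4763 ≈ 9.9517%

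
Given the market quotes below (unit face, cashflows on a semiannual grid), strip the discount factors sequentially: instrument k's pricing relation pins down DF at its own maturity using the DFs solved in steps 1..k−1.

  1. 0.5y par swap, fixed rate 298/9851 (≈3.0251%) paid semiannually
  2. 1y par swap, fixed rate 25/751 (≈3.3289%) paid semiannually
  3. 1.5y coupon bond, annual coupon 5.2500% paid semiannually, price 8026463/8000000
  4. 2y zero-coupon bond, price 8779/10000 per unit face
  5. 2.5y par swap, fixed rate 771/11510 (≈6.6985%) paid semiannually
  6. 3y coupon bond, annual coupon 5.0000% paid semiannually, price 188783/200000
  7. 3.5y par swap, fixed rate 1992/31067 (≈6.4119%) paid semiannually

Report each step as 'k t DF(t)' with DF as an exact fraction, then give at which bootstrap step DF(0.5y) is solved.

step 1 [0.5y] swap r/2=149/9851: DF=(1 − 149/9851·(0))/(1+149/9851) = 9851/10000 ≈ 0.985100
step 2 [1y] swap r/2=25/1502: DF=(1 − 25/1502·(0.985100))/(1+25/1502) = 387/400 ≈ 0.967500
step 3 [1.5y] bond c/2=21/800: DF=(8026463/8000000 − 21/800·(0.985100+0.967500))/(1+21/800) = 9277/10000 ≈ 0.927700
step 4 [2y] zero: DF = P = 8779/10000 ≈ 0.877900
step 5 [2.5y] swap r/2=771/23020: DF=(1 − 771/23020·(0.985100+0.967500+0.927700+0.877900))/(1+771/23020) = 4229/5000 ≈ 0.845800
step 6 [3y] bond c/2=1/40: DF=(188783/200000 − 1/40·(0.985100+0.967500+0.927700+0.877900+0.845800))/(1+1/40) = 4043/5000 ≈ 0.808600
step 7 [3.5y] swap r/2=996/31067: DF=(1 − 996/31067·(0.985100+0.967500+0.927700+0.877900+0.845800+0.808600))/(1+996/31067) = 1001/1250 ≈ 0.800800

1 1/2 9851/10000
2 1 387/400
3 3/2 9277/10000
4 2 8779/10000
5 5/2 4229/5000
6 3 4043/5000
7 7/2 1001/1250
DF(0.5y) is solved at step 1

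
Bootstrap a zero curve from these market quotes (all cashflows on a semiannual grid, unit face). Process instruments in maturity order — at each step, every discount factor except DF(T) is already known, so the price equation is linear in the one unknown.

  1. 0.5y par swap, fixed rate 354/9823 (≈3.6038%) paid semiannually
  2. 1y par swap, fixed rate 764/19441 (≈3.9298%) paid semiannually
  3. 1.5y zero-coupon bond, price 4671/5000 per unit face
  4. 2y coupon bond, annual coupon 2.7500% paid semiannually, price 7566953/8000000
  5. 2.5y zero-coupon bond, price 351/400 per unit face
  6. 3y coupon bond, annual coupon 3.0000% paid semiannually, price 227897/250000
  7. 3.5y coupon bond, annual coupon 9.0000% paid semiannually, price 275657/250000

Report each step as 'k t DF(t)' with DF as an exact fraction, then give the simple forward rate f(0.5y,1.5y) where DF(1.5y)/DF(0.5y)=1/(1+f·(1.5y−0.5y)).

1 1/2 9823/10000
2 1 4809/5000
3 3/2 4671/5000
4 2 447/500
5 5/2 351/400
6 3 4147/5000
7 7/2 512/625
f(0.5y,1.5y) = ((9823/10000)/(4671/5000) − 1)/(1) = 481/9342 ≈ 5.1488%

step 1 [0.5y] swap r/2=177/9823: DF=(1 − 177/9823·(0))/(1+177/9823) = 9823/10000 ≈ 0.982300
step 2 [1y] swap r/2=382/19441: DF=(1 − 382/19441·(0.982300))/(1+382/19441) = 4809/5000 ≈ 0.961800
step 3 [1.5y] zero: DF = P = 4671/5000 ≈ 0.934200
step 4 [2y] bond c/2=11/800: DF=(7566953/8000000 − 11/800·(0.982300+0.961800+0.934200))/(1+11/800) = 447/500 ≈ 0.894000
step 5 [2.5y] zero: DF = P = 351/400 ≈ 0.877500
step 6 [3y] bond c/2=3/200: DF=(227897/250000 − 3/200·(0.982300+0.961800+0.934200+0.894000+0.877500))/(1+3/200) = 4147/5000 ≈ 0.829400
step 7 [3.5y] bond c/2=9/200: DF=(275657/250000 − 9/200·(0.982300+0.961800+0.934200+0.894000+0.877500+0.829400))/(1+9/200) = 512/625 ≈ 0.819200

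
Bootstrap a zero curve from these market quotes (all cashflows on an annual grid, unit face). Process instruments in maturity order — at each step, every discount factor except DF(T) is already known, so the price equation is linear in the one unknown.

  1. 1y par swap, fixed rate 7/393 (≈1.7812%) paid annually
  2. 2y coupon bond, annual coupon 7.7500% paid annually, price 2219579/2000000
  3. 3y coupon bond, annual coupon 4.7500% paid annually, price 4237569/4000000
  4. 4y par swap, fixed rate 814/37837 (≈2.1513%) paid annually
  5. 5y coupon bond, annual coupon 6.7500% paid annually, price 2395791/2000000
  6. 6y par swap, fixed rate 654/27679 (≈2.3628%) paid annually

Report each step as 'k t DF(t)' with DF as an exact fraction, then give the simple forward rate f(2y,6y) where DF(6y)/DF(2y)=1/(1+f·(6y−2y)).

1 1 393/400
2 2 9593/10000
3 3 9233/10000
4 4 4593/5000
5 5 8829/10000
6 6 2173/2500
f(2y,6y) = ((9593/10000)/(2173/2500) − 1)/(4) = 17/656 ≈ 2.5915%

step 1 [1y] swap r/1=7/393: DF=(1 − 7/393·(0))/(1+7/393) = 393/400 ≈ 0.982500
step 2 [2y] bond c/1=31/400: DF=(2219579/2000000 − 31/400·(0.982500))/(1+31/400) = 9593/10000 ≈ 0.959300
step 3 [3y] bond c/1=19/400: DF=(4237569/4000000 − 19/400·(0.982500+0.959300))/(1+19/400) = 9233/10000 ≈ 0.923300
step 4 [4y] swap r/1=814/37837: DF=(1 − 814/37837·(0.982500+0.959300+0.923300))/(1+814/37837) = 4593/5000 ≈ 0.918600
step 5 [5y] bond c/1=27/400: DF=(2395791/2000000 − 27/400·(0.982500+0.959300+0.923300+0.918600))/(1+27/400) = 8829/10000 ≈ 0.882900
step 6 [6y] swap r/1=654/27679: DF=(1 − 654/27679·(0.982500+0.959300+0.923300+0.918600+0.882900))/(1+654/27679) = 2173/2500 ≈ 0.869200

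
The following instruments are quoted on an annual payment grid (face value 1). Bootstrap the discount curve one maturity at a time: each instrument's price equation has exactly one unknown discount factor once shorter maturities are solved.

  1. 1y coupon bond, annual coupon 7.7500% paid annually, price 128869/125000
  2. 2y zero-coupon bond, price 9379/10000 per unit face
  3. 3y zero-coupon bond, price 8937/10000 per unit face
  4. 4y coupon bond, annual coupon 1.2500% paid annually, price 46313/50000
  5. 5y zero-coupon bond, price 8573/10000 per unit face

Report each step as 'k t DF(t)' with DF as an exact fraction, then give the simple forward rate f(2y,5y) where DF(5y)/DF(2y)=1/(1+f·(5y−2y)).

1 1 598/625
2 2 9379/10000
3 3 8937/10000
4 4 2201/2500
5 5 8573/10000
f(2y,5y) = ((9379/10000)/(8573/10000) − 1)/(3) = 806/25719 ≈ 3.1339%

step 1 [1y] bond c/1=31/400: DF=(128869/125000 − 31/400·(0))/(1+31/400) = 598/625 ≈ 0.956800
step 2 [2y] zero: DF = P = 9379/10000 ≈ 0.937900
step 3 [3y] zero: DF = P = 8937/10000 ≈ 0.893700
step 4 [4y] bond c/1=1/80: DF=(46313/50000 − 1/80·(0.956800+0.937900+0.893700))/(1+1/80) = 2201/2500 ≈ 0.880400
step 5 [5y] zero: DF = P = 8573/10000 ≈ 0.857300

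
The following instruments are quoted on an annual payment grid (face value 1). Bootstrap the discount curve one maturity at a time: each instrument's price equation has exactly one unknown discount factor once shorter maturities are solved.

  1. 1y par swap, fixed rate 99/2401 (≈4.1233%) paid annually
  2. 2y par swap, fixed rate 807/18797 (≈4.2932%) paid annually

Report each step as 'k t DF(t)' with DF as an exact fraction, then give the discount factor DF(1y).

step 1 [1y] swap r/1=99/2401: DF=(1 − 99/2401·(0))/(1+99/2401) = 2401/2500 ≈ 0.960400
step 2 [2y] swap r/1=807/18797: DF=(1 − 807/18797·(0.960400))/(1+807/18797) = 9193/10000 ≈ 0.919300

1 1 2401/2500
2 2 9193/10000
DF(1y) = 2401/2500 ≈ 0.960400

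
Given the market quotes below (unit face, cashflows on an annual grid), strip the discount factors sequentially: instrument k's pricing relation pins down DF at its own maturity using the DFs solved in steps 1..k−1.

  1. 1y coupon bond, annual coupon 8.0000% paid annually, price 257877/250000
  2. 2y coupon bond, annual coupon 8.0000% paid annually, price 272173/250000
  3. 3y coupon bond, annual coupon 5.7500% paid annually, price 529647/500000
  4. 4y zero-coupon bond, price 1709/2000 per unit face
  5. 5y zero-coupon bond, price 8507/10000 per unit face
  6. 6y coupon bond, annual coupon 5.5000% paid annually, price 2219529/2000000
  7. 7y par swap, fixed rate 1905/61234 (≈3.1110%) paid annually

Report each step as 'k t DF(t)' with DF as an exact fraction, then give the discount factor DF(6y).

step 1 [1y] bond c/1=2/25: DF=(257877/250000 − 2/25·(0))/(1+2/25) = 9551/10000 ≈ 0.955100
step 2 [2y] bond c/1=2/25: DF=(272173/250000 − 2/25·(0.955100))/(1+2/25) = 9373/10000 ≈ 0.937300
step 3 [3y] bond c/1=23/400: DF=(529647/500000 − 23/400·(0.955100+0.937300))/(1+23/400) = 2247/2500 ≈ 0.898800
step 4 [4y] zero: DF = P = 1709/2000 ≈ 0.854500
step 5 [5y] zero: DF = P = 8507/10000 ≈ 0.850700
step 6 [6y] bond c/1=11/200: DF=(2219529/2000000 − 11/200·(0.955100+0.937300+0.898800+0.854500+0.850700))/(1+11/200) = 327/400 ≈ 0.817500
step 7 [7y] swap r/1=1905/61234: DF=(1 − 1905/61234·(0.955100+0.937300+0.898800+0.854500+0.850700+0.817500))/(1+1905/61234) = 1619/2000 ≈ 0.809500

1 1 9551/10000
2 2 9373/10000
3 3 2247/2500
4 4 1709/2000
5 5 8507/10000
6 6 327/400
7 7 1619/2000
DF(6y) = 327/400 ≈ 0.817500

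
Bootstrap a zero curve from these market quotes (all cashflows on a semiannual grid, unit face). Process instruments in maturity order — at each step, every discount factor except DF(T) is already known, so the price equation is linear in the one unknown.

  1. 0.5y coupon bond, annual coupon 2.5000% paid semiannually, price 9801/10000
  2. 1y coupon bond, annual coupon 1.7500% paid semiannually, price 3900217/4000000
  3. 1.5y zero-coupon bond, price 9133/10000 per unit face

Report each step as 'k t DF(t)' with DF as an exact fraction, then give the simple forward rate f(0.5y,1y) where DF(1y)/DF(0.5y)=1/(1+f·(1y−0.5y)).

step 1 [0.5y] bond c/2=1/80: DF=(9801/10000 − 1/80·(0))/(1+1/80) = 121/125 ≈ 0.968000
step 2 [1y] bond c/2=7/800: DF=(3900217/4000000 − 7/800·(0.968000))/(1+7/800) = 4791/5000 ≈ 0.958200
step 3 [1.5y] zero: DF = P = 9133/10000 ≈ 0.913300

1 1/2 121/125
2 1 4791/5000
3 3/2 9133/10000
f(0.5y,1y) = ((121/125)/(4791/5000) − 1)/(1/2) = 98/4791 ≈ 2.0455%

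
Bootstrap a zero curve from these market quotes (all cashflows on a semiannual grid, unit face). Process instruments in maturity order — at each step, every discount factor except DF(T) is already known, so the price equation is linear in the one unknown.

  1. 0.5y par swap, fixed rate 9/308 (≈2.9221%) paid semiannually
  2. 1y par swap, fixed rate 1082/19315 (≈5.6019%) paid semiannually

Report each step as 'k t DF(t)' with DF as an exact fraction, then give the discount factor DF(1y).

1 1/2 616/625
2 1 9459/10000
DF(1y) = 9459/10000 ≈ 0.945900

step 1 [0.5y] swap r/2=9/616: DF=(1 − 9/616·(0))/(1+9/616) = 616/625 ≈ 0.985600
step 2 [1y] swap r/2=541/19315: DF=(1 − 541/19315·(0.985600))/(1+541/19315) = 9459/10000 ≈ 0.945900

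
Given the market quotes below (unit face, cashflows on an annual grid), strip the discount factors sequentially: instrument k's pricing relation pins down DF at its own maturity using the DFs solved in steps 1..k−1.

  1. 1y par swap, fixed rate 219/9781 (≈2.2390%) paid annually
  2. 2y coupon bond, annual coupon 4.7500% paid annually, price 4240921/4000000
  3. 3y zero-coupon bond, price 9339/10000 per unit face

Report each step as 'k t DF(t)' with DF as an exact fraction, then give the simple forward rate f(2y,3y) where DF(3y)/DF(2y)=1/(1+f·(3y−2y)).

step 1 [1y] swap r/1=219/9781: DF=(1 − 219/9781·(0))/(1+219/9781) = 9781/10000 ≈ 0.978100
step 2 [2y] bond c/1=19/400: DF=(4240921/4000000 − 19/400·(0.978100))/(1+19/400) = 4839/5000 ≈ 0.967800
step 3 [3y] zero: DF = P = 9339/10000 ≈ 0.933900

1 1 9781/10000
2 2 4839/5000
3 3 9339/10000
f(2y,3y) = ((4839/5000)/(9339/10000) − 1)/(1) = 113/3113 ≈ 3.6299%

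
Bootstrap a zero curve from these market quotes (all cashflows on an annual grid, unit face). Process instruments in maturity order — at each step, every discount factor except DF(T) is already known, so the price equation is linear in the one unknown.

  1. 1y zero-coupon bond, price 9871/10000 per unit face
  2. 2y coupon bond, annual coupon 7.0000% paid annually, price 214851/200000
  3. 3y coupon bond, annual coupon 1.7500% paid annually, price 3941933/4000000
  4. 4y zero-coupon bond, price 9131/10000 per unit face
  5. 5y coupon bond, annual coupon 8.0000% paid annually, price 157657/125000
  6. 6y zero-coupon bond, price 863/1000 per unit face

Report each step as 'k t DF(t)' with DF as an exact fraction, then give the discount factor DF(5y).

1 1 9871/10000
2 2 4697/5000
3 3 4677/5000
4 4 9131/10000
5 5 4441/5000
6 6 863/1000
DF(5y) = 4441/5000 ≈ 0.888200

step 1 [1y] zero: DF = P = 9871/10000 ≈ 0.987100
step 2 [2y] bond c/1=7/100: DF=(214851/200000 − 7/100·(0.987100))/(1+7/100) = 4697/5000 ≈ 0.939400
step 3 [3y] bond c/1=7/400: DF=(3941933/4000000 − 7/400·(0.987100+0.939400))/(1+7/400) = 4677/5000 ≈ 0.935400
step 4 [4y] zero: DF = P = 9131/10000 ≈ 0.913100
step 5 [5y] bond c/1=2/25: DF=(157657/125000 − 2/25·(0.987100+0.939400+0.935400+0.913100))/(1+2/25) = 4441/5000 ≈ 0.888200
step 6 [6y] zero: DF = P = 863/1000 ≈ 0.863000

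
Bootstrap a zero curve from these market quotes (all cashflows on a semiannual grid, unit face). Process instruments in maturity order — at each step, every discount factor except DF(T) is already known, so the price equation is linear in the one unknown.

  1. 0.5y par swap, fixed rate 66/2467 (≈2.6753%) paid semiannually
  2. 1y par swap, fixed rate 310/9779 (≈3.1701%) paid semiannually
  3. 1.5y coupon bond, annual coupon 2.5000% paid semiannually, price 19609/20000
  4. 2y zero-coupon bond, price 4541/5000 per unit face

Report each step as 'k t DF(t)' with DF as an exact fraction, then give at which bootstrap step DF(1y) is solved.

1 1/2 2467/2500
2 1 969/1000
3 3/2 4721/5000
4 2 4541/5000
DF(1y) is solved at step 2

step 1 [0.5y] swap r/2=33/2467: DF=(1 − 33/2467·(0))/(1+33/2467) = 2467/2500 ≈ 0.986800
step 2 [1y] swap r/2=155/9779: DF=(1 − 155/9779·(0.986800))/(1+155/9779) = 969/1000 ≈ 0.969000
step 3 [1.5y] bond c/2=1/80: DF=(19609/20000 − 1/80·(0.986800+0.969000))/(1+1/80) = 4721/5000 ≈ 0.944200
step 4 [2y] zero: DF = P = 4541/5000 ≈ 0.908200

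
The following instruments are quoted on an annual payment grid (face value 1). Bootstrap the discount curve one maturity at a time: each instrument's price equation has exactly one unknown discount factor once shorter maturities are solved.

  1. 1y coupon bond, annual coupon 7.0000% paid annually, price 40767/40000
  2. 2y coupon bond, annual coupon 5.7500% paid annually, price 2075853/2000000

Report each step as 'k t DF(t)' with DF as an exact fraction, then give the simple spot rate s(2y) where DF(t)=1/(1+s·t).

1 1 381/400
2 2 9297/10000
s(2y) = (1/(9297/10000) − 1)/(2) = 703/18594 ≈ 3.7808%

step 1 [1y] bond c/1=7/100: DF=(40767/40000 − 7/100·(0))/(1+7/100) = 381/400 ≈ 0.952500
step 2 [2y] bond c/1=23/400: DF=(2075853/2000000 − 23/400·(0.952500))/(1+23/400) = 9297/10000 ≈ 0.929700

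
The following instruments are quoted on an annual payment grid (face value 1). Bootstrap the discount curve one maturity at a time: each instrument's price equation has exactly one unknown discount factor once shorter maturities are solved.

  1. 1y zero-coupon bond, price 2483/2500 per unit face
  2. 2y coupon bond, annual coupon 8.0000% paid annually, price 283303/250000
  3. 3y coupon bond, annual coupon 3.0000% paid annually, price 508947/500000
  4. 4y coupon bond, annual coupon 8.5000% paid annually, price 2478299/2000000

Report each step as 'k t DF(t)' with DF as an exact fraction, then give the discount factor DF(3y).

step 1 [1y] zero: DF = P = 2483/2500 ≈ 0.993200
step 2 [2y] bond c/1=2/25: DF=(283303/250000 − 2/25·(0.993200))/(1+2/25) = 9757/10000 ≈ 0.975700
step 3 [3y] bond c/1=3/100: DF=(508947/500000 − 3/100·(0.993200+0.975700))/(1+3/100) = 9309/10000 ≈ 0.930900
step 4 [4y] bond c/1=17/200: DF=(2478299/2000000 − 17/200·(0.993200+0.975700+0.930900))/(1+17/200) = 9149/10000 ≈ 0.914900

1 1 2483/2500
2 2 9757/10000
3 3 9309/10000
4 4 9149/10000
DF(3y) = 9309/10000 ≈ 0.930900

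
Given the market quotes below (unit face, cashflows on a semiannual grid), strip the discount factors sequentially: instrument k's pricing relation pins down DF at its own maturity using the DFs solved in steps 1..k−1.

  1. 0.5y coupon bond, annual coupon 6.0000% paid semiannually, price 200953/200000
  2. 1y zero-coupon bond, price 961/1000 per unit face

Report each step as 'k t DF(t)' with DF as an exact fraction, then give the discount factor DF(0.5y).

1 1/2 1951/2000
2 1 961/1000
DF(0.5y) = 1951/2000 ≈ 0.975500

step 1 [0.5y] bond c/2=3/100: DF=(200953/200000 − 3/100·(0))/(1+3/100) = 1951/2000 ≈ 0.975500
step 2 [1y] zero: DF = P = 961/1000 ≈ 0.961000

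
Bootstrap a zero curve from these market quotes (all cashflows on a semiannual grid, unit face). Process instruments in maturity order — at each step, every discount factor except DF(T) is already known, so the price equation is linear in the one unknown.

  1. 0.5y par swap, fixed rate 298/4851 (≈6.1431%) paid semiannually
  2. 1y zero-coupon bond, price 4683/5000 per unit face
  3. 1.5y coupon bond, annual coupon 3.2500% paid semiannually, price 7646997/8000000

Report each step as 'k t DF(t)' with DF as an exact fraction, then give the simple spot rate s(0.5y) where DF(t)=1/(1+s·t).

1 1/2 4851/5000
2 1 4683/5000
3 3/2 9101/10000
s(0.5y) = (1/(4851/5000) − 1)/(1/2) = 298/4851 ≈ 6.1431%

step 1 [0.5y] swap r/2=149/4851: DF=(1 − 149/4851·(0))/(1+149/4851) = 4851/5000 ≈ 0.970200
step 2 [1y] zero: DF = P = 4683/5000 ≈ 0.936600
step 3 [1.5y] bond c/2=13/800: DF=(7646997/8000000 − 13/800·(0.970200+0.936600))/(1+13/800) = 9101/10000 ≈ 0.910100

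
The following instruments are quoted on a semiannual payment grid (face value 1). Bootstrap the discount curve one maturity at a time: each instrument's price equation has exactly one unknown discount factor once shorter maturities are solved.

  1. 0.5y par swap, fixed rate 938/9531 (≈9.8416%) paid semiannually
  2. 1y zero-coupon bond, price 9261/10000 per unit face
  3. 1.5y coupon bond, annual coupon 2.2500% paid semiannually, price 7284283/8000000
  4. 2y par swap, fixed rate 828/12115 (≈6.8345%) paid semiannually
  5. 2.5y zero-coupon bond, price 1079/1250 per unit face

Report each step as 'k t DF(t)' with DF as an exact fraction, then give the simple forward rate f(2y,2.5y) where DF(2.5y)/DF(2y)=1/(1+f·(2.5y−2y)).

step 1 [0.5y] swap r/2=469/9531: DF=(1 − 469/9531·(0))/(1+469/9531) = 9531/10000 ≈ 0.953100
step 2 [1y] zero: DF = P = 9261/10000 ≈ 0.926100
step 3 [1.5y] bond c/2=9/800: DF=(7284283/8000000 − 9/800·(0.953100+0.926100))/(1+9/800) = 1759/2000 ≈ 0.879500
step 4 [2y] swap r/2=414/12115: DF=(1 − 414/12115·(0.953100+0.926100+0.879500))/(1+414/12115) = 4379/5000 ≈ 0.875800
step 5 [2.5y] zero: DF = P = 1079/1250 ≈ 0.863200

1 1/2 9531/10000
2 1 9261/10000
3 3/2 1759/2000
4 2 4379/5000
5 5/2 1079/1250
f(2y,2.5y) = ((4379/5000)/(1079/1250) − 1)/(1/2) = 63/2158 ≈ 2.9194%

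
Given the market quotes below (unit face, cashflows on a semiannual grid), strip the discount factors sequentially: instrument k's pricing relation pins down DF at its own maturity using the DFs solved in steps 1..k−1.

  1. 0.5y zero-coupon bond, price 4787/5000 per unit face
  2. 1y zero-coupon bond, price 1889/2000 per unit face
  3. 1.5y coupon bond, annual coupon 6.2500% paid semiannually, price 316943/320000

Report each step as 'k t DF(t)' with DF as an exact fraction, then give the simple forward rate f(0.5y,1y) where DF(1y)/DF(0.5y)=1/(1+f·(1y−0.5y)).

1 1/2 4787/5000
2 1 1889/2000
3 3/2 2257/2500
f(0.5y,1y) = ((4787/5000)/(1889/2000) − 1)/(1/2) = 258/9445 ≈ 2.7316%

step 1 [0.5y] zero: DF = P = 4787/5000 ≈ 0.957400
step 2 [1y] zero: DF = P = 1889/2000 ≈ 0.944500
step 3 [1.5y] bond c/2=1/32: DF=(316943/320000 − 1/32·(0.957400+0.944500))/(1+1/32) = 2257/2500 ≈ 0.902800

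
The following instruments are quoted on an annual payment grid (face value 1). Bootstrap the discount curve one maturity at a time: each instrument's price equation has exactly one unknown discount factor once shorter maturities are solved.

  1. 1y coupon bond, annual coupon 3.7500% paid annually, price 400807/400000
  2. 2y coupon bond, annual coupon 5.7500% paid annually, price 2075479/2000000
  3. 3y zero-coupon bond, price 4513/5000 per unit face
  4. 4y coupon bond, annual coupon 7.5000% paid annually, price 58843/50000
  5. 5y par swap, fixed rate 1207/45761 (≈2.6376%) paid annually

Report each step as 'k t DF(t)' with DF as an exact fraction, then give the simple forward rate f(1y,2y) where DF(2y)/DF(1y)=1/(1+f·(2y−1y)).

step 1 [1y] bond c/1=3/80: DF=(400807/400000 − 3/80·(0))/(1+3/80) = 4829/5000 ≈ 0.965800
step 2 [2y] bond c/1=23/400: DF=(2075479/2000000 − 23/400·(0.965800))/(1+23/400) = 1161/1250 ≈ 0.928800
step 3 [3y] zero: DF = P = 4513/5000 ≈ 0.902600
step 4 [4y] bond c/1=3/40: DF=(58843/50000 − 3/40·(0.965800+0.928800+0.902600))/(1+3/40) = 2249/2500 ≈ 0.899600
step 5 [5y] swap r/1=1207/45761: DF=(1 − 1207/45761·(0.965800+0.928800+0.902600+0.899600))/(1+1207/45761) = 8793/10000 ≈ 0.879300

1 1 4829/5000
2 2 1161/1250
3 3 4513/5000
4 4 2249/2500
5 5 8793/10000
f(1y,2y) = ((4829/5000)/(1161/1250) − 1)/(1) = 185/4644 ≈ 3.9836%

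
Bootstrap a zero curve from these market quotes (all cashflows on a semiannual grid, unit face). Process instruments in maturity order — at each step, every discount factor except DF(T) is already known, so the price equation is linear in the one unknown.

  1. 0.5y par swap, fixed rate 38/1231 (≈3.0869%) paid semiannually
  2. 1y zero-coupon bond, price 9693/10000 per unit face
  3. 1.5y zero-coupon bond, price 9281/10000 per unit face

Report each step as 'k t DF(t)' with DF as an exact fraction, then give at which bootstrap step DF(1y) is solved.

1 1/2 1231/1250
2 1 9693/10000
3 3/2 9281/10000
DF(1y) is solved at step 2

step 1 [0.5y] swap r/2=19/1231: DF=(1 − 19/1231·(0))/(1+19/1231) = 1231/1250 ≈ 0.984800
step 2 [1y] zero: DF = P = 9693/10000 ≈ 0.969300
step 3 [1.5y] zero: DF = P = 9281/10000 ≈ 0.928100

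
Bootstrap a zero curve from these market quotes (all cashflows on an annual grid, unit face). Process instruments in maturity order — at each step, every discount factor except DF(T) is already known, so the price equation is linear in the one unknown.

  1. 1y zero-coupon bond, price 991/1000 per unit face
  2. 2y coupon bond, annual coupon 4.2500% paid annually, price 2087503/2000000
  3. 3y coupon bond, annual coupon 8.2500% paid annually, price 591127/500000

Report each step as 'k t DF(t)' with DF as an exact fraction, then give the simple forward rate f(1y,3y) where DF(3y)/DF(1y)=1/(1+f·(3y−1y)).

step 1 [1y] zero: DF = P = 991/1000 ≈ 0.991000
step 2 [2y] bond c/1=17/400: DF=(2087503/2000000 − 17/400·(0.991000))/(1+17/400) = 1201/1250 ≈ 0.960800
step 3 [3y] bond c/1=33/400: DF=(591127/500000 − 33/400·(0.991000+0.960800))/(1+33/400) = 4717/5000 ≈ 0.943400

1 1 991/1000
2 2 1201/1250
3 3 4717/5000
f(1y,3y) = ((991/1000)/(4717/5000) − 1)/(2) = 119/4717 ≈ 2.5228%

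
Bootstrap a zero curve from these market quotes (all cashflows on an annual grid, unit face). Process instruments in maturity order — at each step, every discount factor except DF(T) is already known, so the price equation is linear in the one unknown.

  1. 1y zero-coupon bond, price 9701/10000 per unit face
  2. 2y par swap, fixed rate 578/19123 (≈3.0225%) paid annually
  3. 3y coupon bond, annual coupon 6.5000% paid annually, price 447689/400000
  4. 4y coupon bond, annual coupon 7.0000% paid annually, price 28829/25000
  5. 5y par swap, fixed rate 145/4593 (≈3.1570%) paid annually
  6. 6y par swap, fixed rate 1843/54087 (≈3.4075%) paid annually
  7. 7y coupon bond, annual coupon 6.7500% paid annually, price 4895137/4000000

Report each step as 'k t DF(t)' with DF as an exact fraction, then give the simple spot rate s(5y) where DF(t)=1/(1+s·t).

step 1 [1y] zero: DF = P = 9701/10000 ≈ 0.970100
step 2 [2y] swap r/1=578/19123: DF=(1 − 578/19123·(0.970100))/(1+578/19123) = 4711/5000 ≈ 0.942200
step 3 [3y] bond c/1=13/200: DF=(447689/400000 − 13/200·(0.970100+0.942200))/(1+13/200) = 4671/5000 ≈ 0.934200
step 4 [4y] bond c/1=7/100: DF=(28829/25000 − 7/100·(0.970100+0.942200+0.934200))/(1+7/100) = 1783/2000 ≈ 0.891500
step 5 [5y] swap r/1=145/4593: DF=(1 − 145/4593·(0.970100+0.942200+0.934200+0.891500))/(1+145/4593) = 171/200 ≈ 0.855000
step 6 [6y] swap r/1=1843/54087: DF=(1 − 1843/54087·(0.970100+0.942200+0.934200+0.891500+0.855000))/(1+1843/54087) = 8157/10000 ≈ 0.815700
step 7 [7y] bond c/1=27/400: DF=(4895137/4000000 − 27/400·(0.970100+0.942200+0.934200+0.891500+0.855000+0.815700))/(1+27/400) = 2011/2500 ≈ 0.804400

1 1 9701/10000
2 2 4711/5000
3 3 4671/5000
4 4 1783/2000
5 5 171/200
6 6 8157/10000
7 7 2011/2500
s(5y) = (1/(171/200) − 1)/(5) = 29/855 ≈ 3.3918%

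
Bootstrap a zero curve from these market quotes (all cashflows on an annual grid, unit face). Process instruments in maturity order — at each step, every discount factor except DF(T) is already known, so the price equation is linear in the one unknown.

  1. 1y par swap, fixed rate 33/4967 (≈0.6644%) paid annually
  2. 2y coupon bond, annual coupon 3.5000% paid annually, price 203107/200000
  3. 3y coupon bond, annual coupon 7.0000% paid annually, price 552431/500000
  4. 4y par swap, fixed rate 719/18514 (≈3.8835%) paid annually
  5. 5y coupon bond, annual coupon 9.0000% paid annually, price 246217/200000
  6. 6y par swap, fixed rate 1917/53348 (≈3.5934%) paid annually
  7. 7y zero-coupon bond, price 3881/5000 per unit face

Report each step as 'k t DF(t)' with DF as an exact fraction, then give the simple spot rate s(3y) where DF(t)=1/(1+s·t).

step 1 [1y] swap r/1=33/4967: DF=(1 − 33/4967·(0))/(1+33/4967) = 4967/5000 ≈ 0.993400
step 2 [2y] bond c/1=7/200: DF=(203107/200000 − 7/200·(0.993400))/(1+7/200) = 2369/2500 ≈ 0.947600
step 3 [3y] bond c/1=7/100: DF=(552431/500000 − 7/100·(0.993400+0.947600))/(1+7/100) = 566/625 ≈ 0.905600
step 4 [4y] swap r/1=719/18514: DF=(1 − 719/18514·(0.993400+0.947600+0.905600))/(1+719/18514) = 4281/5000 ≈ 0.856200
step 5 [5y] bond c/1=9/100: DF=(246217/200000 − 9/100·(0.993400+0.947600+0.905600+0.856200))/(1+9/100) = 8237/10000 ≈ 0.823700
step 6 [6y] swap r/1=1917/53348: DF=(1 − 1917/53348·(0.993400+0.947600+0.905600+0.856200+0.823700))/(1+1917/53348) = 8083/10000 ≈ 0.808300
step 7 [7y] zero: DF = P = 3881/5000 ≈ 0.776200

1 1 4967/5000
2 2 2369/2500
3 3 566/625
4 4 4281/5000
5 5 8237/10000
6 6 8083/10000
7 7 3881/5000
s(3y) = (1/(566/625) − 1)/(3) = 59/1698 ≈ 3.4747%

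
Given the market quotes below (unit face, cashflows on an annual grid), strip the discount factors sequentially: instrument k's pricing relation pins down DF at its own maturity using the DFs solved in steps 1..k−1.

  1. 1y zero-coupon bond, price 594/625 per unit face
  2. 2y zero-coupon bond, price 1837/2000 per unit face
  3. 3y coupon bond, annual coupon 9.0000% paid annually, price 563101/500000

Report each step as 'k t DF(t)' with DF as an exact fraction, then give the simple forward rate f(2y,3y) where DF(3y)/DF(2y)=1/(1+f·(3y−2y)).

1 1 594/625
2 2 1837/2000
3 3 8789/10000
f(2y,3y) = ((1837/2000)/(8789/10000) − 1)/(1) = 36/799 ≈ 4.5056%

step 1 [1y] zero: DF = P = 594/625 ≈ 0.950400
step 2 [2y] zero: DF = P = 1837/2000 ≈ 0.918500
step 3 [3y] bond c/1=9/100: DF=(563101/500000 − 9/100·(0.950400+0.918500))/(1+9/100) = 8789/10000 ≈ 0.878900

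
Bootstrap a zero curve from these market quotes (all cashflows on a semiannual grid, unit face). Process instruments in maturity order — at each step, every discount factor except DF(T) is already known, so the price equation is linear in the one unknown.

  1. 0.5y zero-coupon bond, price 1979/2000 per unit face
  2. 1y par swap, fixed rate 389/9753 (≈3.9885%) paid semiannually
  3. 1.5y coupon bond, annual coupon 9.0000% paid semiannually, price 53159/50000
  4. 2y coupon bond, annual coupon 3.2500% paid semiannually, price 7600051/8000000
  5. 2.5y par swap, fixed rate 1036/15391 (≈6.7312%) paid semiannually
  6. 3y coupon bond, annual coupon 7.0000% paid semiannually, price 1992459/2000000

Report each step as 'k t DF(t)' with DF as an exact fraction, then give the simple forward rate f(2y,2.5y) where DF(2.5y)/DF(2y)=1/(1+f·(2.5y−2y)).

1 1/2 1979/2000
2 1 9611/10000
3 3/2 4667/5000
4 2 8887/10000
5 5/2 4223/5000
6 3 504/625
f(2y,2.5y) = ((8887/10000)/(4223/5000) − 1)/(1/2) = 441/4223 ≈ 10.4428%

step 1 [0.5y] zero: DF = P = 1979/2000 ≈ 0.989500
step 2 [1y] swap r/2=389/19506: DF=(1 − 389/19506·(0.989500))/(1+389/19506) = 9611/10000 ≈ 0.961100
step 3 [1.5y] bond c/2=9/200: DF=(53159/50000 − 9/200·(0.989500+0.961100))/(1+9/200) = 4667/5000 ≈ 0.933400
step 4 [2y] bond c/2=13/800: DF=(7600051/8000000 − 13/800·(0.989500+0.961100+0.933400))/(1+13/800) = 8887/10000 ≈ 0.888700
step 5 [2.5y] swap r/2=518/15391: DF=(1 − 518/15391·(0.989500+0.961100+0.933400+0.888700))/(1+518/15391) = 4223/5000 ≈ 0.844600
step 6 [3y] bond c/2=7/200: DF=(1992459/2000000 − 7/200·(0.989500+0.961100+0.933400+0.888700+0.844600))/(1+7/200) = 504/625 ≈ 0.806400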